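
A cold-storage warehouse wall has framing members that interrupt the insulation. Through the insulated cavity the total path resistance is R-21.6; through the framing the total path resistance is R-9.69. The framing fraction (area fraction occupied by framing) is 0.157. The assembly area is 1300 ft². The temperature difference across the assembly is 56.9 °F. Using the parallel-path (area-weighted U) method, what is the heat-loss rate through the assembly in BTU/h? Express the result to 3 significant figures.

4090 BTU/h

U_eff = 0.843/21.6 + 0.157/9.69 = 0.03903 + 0.0162 = 0.05523
R_eff = 1/U_eff = 18.11 ft²·°F·h/BTU
Q = 1300 × 56.9 / 18.11 = 4085 BTU/h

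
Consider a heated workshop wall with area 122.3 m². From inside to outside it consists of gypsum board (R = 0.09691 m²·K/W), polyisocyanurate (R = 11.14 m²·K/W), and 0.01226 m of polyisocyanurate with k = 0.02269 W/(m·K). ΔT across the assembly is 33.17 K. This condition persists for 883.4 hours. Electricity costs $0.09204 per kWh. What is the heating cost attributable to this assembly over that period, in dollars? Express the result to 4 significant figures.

28.01 dollars

0.01226/0.02269 = 0.54033
R_total = 0.09691 + 11.14 + 0.54033 = 11.777 m²·K/W
Q = 122.3 × 33.17 / 11.777 = 344.45 W
E = 344.45 W × 883.4 h / 1000 = 304.29 kWh
Cost = 304.29 × 0.09204 = $28.007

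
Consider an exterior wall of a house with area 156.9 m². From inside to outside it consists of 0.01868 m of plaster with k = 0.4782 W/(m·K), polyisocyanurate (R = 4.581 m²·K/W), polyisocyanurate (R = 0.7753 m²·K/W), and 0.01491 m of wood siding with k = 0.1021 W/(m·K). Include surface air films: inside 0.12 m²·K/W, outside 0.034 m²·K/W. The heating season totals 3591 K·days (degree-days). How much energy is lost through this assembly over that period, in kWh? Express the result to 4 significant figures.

0.01868/0.4782 = 0.039063
0.01491/0.1021 = 0.14603
R_total = 0.12 + 0.039063 + 4.581 + 0.7753 + 0.14603 + 0.034 = 5.6954 m²·K/W
E = A × HDD × 24 / R / 1000 = 156.9 × 3591 × 24 / 5.6954 / 1000 = 2374.2 kWh

2374 kWh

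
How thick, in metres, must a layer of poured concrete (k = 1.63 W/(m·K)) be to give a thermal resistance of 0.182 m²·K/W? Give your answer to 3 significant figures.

0.297 m

L = R·k = 0.182 × 1.63 = 0.2967 m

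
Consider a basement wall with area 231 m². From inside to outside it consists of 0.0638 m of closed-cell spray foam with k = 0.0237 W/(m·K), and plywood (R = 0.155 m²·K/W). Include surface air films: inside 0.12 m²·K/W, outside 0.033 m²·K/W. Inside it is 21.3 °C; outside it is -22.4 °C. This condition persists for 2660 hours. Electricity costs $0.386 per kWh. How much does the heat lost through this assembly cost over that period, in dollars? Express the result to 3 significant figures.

0.0638/0.0237 = 2.692
R_total = 0.12 + 2.692 + 0.155 + 0.033 = 3 m²·K/W
Q = 231 × (21.3 − (-22.4)) / 3 = 3365 W
E = 3365 W × 2660 h / 1000 = 8951 kWh
Cost = 8951 × 0.386 = $3455

3450 dollars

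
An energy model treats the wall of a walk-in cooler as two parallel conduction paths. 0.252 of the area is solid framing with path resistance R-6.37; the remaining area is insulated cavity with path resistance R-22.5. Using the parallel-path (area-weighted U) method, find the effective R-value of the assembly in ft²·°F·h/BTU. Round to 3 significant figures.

13.7 ft²·°F·h/BTU

U_eff = 0.748/22.5 + 0.252/6.37 = 0.03324 + 0.03956 = 0.0728
R_eff = 1/U_eff = 13.74 ft²·°F·h/BTU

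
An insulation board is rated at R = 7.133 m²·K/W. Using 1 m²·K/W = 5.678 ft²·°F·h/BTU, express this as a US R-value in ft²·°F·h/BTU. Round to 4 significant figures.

40.50 ft²·°F·h/BTU

R_US = 7.133 × 5.678 = 40.501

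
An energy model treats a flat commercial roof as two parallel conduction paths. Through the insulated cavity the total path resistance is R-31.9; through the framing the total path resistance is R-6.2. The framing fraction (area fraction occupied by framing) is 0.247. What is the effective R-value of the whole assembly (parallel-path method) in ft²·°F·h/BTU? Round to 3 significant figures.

U_eff = 0.753/31.9 + 0.247/6.2 = 0.02361 + 0.03984 = 0.06344
R_eff = 1/U_eff = 15.76 ft²·°F·h/BTU

15.8 ft²·°F·h/BTU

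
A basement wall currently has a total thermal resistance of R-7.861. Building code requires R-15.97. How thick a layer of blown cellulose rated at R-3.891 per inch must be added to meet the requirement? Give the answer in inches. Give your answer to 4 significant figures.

2.084 in

ΔR = 15.97 − 7.861 = 8.109 ft²·°F·h/BTU
L = ΔR / (R/in) = 8.109/3.891 = 2.084 in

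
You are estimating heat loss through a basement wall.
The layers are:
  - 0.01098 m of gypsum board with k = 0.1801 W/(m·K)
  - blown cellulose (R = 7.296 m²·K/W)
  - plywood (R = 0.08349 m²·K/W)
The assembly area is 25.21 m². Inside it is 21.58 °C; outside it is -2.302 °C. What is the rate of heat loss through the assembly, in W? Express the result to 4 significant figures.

0.01098/0.1801 = 0.060966
R_total = 0.060966 + 7.296 + 0.08349 = 7.4405 m²·K/W
Q = A·ΔT/R = 25.21 × (21.58 − (-2.302)) / 7.4405 = 80.918 W

80.92 W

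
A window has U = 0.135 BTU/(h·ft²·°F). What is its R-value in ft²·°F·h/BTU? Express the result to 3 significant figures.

R = 1/U = 1/0.135 = 7.407

7.41 ft²·°F·h/BTU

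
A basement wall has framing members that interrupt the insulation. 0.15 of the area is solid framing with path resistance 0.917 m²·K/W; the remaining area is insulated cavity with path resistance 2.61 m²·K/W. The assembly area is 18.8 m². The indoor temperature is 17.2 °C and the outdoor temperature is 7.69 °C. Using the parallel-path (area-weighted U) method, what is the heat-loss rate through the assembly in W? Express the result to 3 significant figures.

U_eff = 0.85/2.61 + 0.15/0.917 = 0.3257 + 0.1636 = 0.4892
R_eff = 1/U_eff = 2.044 m²·K/W
Q = 18.8 × (17.2 − 7.69) / 2.044 = 87.47 W

87.5 W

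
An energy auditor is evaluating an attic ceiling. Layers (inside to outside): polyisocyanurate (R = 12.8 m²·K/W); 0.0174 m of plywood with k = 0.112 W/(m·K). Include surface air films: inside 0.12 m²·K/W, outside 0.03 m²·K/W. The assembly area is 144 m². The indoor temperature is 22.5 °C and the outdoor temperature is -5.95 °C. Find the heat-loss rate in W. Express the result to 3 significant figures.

0.0174/0.112 = 0.1554
R_total = 0.12 + 12.8 + 0.1554 + 0.03 = 13.11 m²·K/W
Q = A·ΔT/R = 144 × (22.5 − (-5.95)) / 13.11 = 312.6 W

313 W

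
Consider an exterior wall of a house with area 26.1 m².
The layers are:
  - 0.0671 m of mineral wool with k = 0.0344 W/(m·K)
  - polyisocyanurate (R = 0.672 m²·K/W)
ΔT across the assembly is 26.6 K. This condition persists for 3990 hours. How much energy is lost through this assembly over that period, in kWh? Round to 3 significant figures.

1060 kWh

0.0671/0.0344 = 1.951
R_total = 1.951 + 0.672 = 2.623 m²·K/W
Q = 26.1 × 26.6 / 2.623 = 264.7 W
E = 264.7 W × 3990 h / 1000 = 1056 kWh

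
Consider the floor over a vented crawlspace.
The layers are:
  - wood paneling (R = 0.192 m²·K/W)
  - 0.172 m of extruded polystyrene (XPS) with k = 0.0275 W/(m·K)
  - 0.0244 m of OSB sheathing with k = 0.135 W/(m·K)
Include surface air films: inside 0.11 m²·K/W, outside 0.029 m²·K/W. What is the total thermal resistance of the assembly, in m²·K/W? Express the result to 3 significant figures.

0.172/0.0275 = 6.255
0.0244/0.135 = 0.1807
R_total = 0.11 + 0.192 + 6.255 + 0.1807 + 0.029 = 6.766 m²·K/W

6.77 m²·K/W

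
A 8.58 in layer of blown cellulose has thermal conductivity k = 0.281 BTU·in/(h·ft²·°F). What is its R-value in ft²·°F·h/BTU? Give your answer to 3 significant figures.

30.5 ft²·°F·h/BTU

R = L/k = 8.58/0.281 = 30.53 ft²·°F·h/BTU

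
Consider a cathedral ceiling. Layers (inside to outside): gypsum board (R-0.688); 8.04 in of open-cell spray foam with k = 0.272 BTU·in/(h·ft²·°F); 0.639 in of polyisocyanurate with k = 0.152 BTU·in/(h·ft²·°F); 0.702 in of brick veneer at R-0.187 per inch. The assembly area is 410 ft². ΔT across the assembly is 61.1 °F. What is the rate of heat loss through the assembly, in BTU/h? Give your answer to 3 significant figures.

8.04/0.272 = 29.56
0.639/0.152 = 4.204
0.702 × 0.187 = 0.1313
R_total = 0.688 + 29.56 + 4.204 + 0.1313 = 34.58 ft²·°F·h/BTU
Q = A·ΔT/R = 410 × 61.1 / 34.58 = 724.4 BTU/h

724 BTU/h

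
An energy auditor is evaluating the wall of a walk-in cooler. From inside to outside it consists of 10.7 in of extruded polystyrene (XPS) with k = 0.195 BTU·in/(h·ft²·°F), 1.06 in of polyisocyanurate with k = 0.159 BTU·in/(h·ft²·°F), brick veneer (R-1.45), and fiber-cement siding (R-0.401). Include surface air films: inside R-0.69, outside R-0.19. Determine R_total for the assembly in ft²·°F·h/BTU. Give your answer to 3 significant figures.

10.7/0.195 = 54.87
1.06/0.159 = 6.667
R_total = 0.69 + 54.87 + 6.667 + 1.45 + 0.401 + 0.19 = 64.27 ft²·°F·h/BTU

64.3 ft²·°F·h/BTU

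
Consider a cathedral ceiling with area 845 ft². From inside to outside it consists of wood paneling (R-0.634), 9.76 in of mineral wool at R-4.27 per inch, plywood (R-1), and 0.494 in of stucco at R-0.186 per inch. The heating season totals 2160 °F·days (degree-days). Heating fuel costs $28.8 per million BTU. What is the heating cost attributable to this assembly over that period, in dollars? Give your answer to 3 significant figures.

9.76 × 4.27 = 41.68
0.494 × 0.186 = 0.09188
R_total = 0.634 + 41.68 + 1 + 0.09188 = 43.4 ft²·°F·h/BTU
E = A × HDD × 24 / R = 845 × 2160 × 24 / 43.4 = 1009000 BTU
Cost = 1009000/10⁶ × 28.8 = $29.07

29.1 dollars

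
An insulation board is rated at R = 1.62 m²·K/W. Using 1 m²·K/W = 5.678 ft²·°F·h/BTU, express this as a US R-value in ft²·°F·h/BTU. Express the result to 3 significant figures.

R_US = 1.62 × 5.678 = 9.198

9.20 ft²·°F·h/BTU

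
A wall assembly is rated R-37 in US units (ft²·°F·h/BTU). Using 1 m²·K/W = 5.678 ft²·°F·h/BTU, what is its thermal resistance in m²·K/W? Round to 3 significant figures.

R_SI = 37/5.678 = 6.516

6.52 m²·K/W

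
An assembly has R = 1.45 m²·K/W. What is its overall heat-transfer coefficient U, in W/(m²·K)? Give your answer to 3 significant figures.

0.690 W/(m²·K)

U = 1/R = 1/1.45 = 0.6897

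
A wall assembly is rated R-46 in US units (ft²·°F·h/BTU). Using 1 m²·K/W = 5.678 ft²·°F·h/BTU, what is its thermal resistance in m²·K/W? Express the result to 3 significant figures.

R_SI = 46/5.678 = 8.101

8.10 m²·K/W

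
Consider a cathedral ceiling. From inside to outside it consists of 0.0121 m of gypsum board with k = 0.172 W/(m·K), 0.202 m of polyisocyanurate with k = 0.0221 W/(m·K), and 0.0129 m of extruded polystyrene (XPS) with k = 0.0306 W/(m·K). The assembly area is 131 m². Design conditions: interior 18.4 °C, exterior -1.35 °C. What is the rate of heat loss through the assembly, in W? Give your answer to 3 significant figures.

269 W

0.0121/0.172 = 0.07035
0.202/0.0221 = 9.14
0.0129/0.0306 = 0.4216
R_total = 0.07035 + 9.14 + 0.4216 = 9.632 m²·K/W
Q = A·ΔT/R = 131 × (18.4 − (-1.35)) / 9.632 = 268.6 W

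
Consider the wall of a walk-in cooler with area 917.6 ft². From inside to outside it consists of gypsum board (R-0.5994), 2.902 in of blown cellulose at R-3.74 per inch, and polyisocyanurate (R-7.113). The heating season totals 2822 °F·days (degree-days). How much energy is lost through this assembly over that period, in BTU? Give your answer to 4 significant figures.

3347000 BTU

2.902 × 3.74 = 10.853
R_total = 0.5994 + 10.853 + 7.113 = 18.566 ft²·°F·h/BTU
E = A × HDD × 24 / R = 917.6 × 2822 × 24 / 18.566 = 3347400 BTU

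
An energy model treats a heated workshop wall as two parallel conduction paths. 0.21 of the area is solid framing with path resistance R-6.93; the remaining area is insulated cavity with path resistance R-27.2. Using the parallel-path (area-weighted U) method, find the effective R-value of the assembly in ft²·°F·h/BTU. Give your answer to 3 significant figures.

U_eff = 0.79/27.2 + 0.21/6.93 = 0.02904 + 0.0303 = 0.05935
R_eff = 1/U_eff = 16.85 ft²·°F·h/BTU

16.9 ft²·°F·h/BTU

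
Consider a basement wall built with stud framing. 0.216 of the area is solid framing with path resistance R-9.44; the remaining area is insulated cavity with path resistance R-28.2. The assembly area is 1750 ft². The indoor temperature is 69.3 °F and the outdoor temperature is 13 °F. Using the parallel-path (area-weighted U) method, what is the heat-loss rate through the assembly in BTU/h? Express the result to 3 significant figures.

U_eff = 0.784/28.2 + 0.216/9.44 = 0.0278 + 0.02288 = 0.05068
R_eff = 1/U_eff = 19.73 ft²·°F·h/BTU
Q = 1750 × (69.3 − 13) / 19.73 = 4994 BTU/h

4990 BTU/h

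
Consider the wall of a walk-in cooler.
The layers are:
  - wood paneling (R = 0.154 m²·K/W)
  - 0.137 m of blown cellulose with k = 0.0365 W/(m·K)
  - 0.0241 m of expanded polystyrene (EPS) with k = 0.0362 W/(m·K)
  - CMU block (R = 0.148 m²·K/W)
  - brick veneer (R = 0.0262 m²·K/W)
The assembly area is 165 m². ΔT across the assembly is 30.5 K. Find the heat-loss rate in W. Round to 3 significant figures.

0.137/0.0365 = 3.753
0.0241/0.0362 = 0.6657
R_total = 0.154 + 3.753 + 0.6657 + 0.148 + 0.0262 = 4.747 m²·K/W
Q = A·ΔT/R = 165 × 30.5 / 4.747 = 1060 W

1060 W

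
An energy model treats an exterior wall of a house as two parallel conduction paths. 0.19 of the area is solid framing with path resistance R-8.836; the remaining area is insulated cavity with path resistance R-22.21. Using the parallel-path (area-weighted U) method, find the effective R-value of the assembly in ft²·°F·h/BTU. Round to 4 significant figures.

U_eff = 0.81/22.21 + 0.19/8.836 = 0.03647 + 0.021503 = 0.057973
R_eff = 1/U_eff = 17.249 ft²·°F·h/BTU

17.25 ft²·°F·h/BTU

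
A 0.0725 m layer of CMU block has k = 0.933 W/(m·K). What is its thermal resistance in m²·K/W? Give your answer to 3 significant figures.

R = L/k = 0.0725/0.933 = 0.07771 m²·K/W

0.0777 m²·K/W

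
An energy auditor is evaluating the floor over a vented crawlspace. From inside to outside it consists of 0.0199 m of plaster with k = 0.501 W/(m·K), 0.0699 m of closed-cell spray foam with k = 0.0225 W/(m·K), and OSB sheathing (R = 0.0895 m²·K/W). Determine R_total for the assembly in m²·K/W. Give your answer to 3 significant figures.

3.24 m²·K/W

0.0199/0.501 = 0.03972
0.0699/0.0225 = 3.107
R_total = 0.03972 + 3.107 + 0.0895 = 3.236 m²·K/W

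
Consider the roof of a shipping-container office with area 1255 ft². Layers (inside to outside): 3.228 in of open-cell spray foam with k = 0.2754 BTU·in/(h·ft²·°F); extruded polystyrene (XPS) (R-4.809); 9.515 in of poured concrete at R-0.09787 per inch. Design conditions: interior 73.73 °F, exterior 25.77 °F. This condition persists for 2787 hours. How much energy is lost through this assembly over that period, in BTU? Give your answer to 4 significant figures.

3.228/0.2754 = 11.721
9.515 × 0.09787 = 0.93123
R_total = 11.721 + 4.809 + 0.93123 = 17.461 ft²·°F·h/BTU
Q = 1255 × (73.73 − 25.77) / 17.461 = 3447 BTU/h
E = 3447 × 2787 = 9606900 BTU

9607000 BTU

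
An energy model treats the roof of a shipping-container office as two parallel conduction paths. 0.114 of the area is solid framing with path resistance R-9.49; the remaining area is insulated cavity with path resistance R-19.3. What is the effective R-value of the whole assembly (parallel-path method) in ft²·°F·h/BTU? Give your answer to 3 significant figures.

U_eff = 0.886/19.3 + 0.114/9.49 = 0.04591 + 0.01201 = 0.05792
R_eff = 1/U_eff = 17.27 ft²·°F·h/BTU

17.3 ft²·°F·h/BTU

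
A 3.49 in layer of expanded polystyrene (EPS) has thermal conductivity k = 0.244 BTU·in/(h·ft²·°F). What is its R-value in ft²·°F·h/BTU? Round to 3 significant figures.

R = L/k = 3.49/0.244 = 14.3 ft²·°F·h/BTU

14.3 ft²·°F·h/BTU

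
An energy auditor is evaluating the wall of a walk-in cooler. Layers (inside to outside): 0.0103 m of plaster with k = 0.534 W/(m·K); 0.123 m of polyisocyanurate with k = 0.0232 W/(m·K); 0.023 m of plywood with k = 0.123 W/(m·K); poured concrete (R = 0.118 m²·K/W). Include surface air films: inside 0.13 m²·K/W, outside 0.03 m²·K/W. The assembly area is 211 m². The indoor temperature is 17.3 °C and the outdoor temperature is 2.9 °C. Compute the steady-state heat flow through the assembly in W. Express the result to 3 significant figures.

525 W

0.0103/0.534 = 0.01929
0.123/0.0232 = 5.302
0.023/0.123 = 0.187
R_total = 0.13 + 0.01929 + 5.302 + 0.187 + 0.118 + 0.03 = 5.786 m²·K/W
Q = A·ΔT/R = 211 × (17.3 − 2.9) / 5.786 = 525.1 W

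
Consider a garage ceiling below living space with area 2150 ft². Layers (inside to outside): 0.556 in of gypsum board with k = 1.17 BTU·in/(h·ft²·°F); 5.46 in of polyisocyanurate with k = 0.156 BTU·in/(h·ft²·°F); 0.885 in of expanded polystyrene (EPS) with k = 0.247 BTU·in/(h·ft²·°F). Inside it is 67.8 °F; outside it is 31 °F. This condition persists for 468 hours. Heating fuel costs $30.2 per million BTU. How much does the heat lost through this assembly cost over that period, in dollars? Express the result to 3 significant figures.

28.6 dollars

0.556/1.17 = 0.4752
5.46/0.156 = 35
0.885/0.247 = 3.583
R_total = 0.4752 + 35 + 3.583 = 39.06 ft²·°F·h/BTU
Q = 2150 × (67.8 − 31) / 39.06 = 2026 BTU/h
E = 2026 × 468 = 948000 BTU
Cost = 948000/10⁶ × 30.2 = $28.63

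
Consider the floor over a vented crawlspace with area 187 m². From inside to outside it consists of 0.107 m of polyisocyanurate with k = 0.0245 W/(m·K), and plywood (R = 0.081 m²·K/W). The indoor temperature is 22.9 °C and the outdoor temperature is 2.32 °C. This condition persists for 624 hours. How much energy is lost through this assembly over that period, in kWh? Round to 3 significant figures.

0.107/0.0245 = 4.367
R_total = 4.367 + 0.081 = 4.448 m²·K/W
Q = 187 × (22.9 − 2.32) / 4.448 = 865.1 W
E = 865.1 W × 624 h / 1000 = 539.8 kWh

540 kWh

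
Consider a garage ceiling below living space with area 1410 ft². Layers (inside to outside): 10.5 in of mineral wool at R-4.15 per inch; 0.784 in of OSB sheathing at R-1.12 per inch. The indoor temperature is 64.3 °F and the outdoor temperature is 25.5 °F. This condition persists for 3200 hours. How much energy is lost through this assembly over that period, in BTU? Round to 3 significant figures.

3940000 BTU

10.5 × 4.15 = 43.58
0.784 × 1.12 = 0.8781
R_total = 43.58 + 0.8781 = 44.45 ft²·°F·h/BTU
Q = 1410 × (64.3 − 25.5) / 44.45 = 1231 BTU/h
E = 1231 × 3200 = 3938000 BTU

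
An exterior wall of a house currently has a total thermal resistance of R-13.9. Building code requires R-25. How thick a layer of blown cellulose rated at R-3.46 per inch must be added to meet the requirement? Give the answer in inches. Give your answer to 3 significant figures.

3.21 in

ΔR = 25 − 13.9 = 11.1 ft²·°F·h/BTU
L = ΔR / (R/in) = 11.1/3.46 = 3.208 in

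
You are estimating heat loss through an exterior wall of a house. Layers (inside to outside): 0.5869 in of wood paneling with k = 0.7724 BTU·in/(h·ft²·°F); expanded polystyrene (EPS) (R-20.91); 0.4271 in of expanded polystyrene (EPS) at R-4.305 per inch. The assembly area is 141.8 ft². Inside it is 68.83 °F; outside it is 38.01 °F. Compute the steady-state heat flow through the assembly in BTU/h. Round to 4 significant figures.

0.5869/0.7724 = 0.75984
0.4271 × 4.305 = 1.8387
R_total = 0.75984 + 20.91 + 1.8387 = 23.509 ft²·°F·h/BTU
Q = A·ΔT/R = 141.8 × (68.83 − 38.01) / 23.509 = 185.9 BTU/h

185.9 BTU/h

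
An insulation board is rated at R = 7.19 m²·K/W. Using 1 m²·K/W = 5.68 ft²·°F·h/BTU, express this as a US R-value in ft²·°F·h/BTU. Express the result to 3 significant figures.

40.8 ft²·°F·h/BTU

R_US = 7.19 × 5.68 = 40.84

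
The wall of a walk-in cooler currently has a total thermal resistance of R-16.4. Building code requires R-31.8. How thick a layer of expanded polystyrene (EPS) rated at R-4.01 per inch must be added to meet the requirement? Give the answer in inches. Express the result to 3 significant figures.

3.84 in

ΔR = 31.8 − 16.4 = 15.4 ft²·°F·h/BTU
L = ΔR / (R/in) = 15.4/4.01 = 3.84 in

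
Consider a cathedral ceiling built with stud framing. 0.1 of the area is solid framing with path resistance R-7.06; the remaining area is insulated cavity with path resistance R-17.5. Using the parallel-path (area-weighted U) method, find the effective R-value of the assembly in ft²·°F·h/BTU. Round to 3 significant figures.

U_eff = 0.9/17.5 + 0.1/7.06 = 0.05143 + 0.01416 = 0.06559
R_eff = 1/U_eff = 15.25 ft²·°F·h/BTU

15.2 ft²·°F·h/BTU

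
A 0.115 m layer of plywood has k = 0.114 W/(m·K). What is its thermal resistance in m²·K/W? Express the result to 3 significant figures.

R = L/k = 0.115/0.114 = 1.009 m²·K/W

1.01 m²·K/W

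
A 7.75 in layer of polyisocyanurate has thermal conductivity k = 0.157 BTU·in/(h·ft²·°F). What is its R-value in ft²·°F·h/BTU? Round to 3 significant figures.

R = L/k = 7.75/0.157 = 49.36 ft²·°F·h/BTU

49.4 ft²·°F·h/BTU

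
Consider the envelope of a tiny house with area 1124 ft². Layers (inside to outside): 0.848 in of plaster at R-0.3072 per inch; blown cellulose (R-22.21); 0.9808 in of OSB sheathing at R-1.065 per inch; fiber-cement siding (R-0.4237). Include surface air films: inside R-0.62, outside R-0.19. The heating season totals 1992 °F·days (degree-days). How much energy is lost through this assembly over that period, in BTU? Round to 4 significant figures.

0.848 × 0.3072 = 0.26051
0.9808 × 1.065 = 1.0446
R_total = 0.62 + 0.26051 + 22.21 + 1.0446 + 0.4237 + 0.19 = 24.749 ft²·°F·h/BTU
E = A × HDD × 24 / R = 1124 × 1992 × 24 / 24.749 = 2171300 BTU

2171000 BTU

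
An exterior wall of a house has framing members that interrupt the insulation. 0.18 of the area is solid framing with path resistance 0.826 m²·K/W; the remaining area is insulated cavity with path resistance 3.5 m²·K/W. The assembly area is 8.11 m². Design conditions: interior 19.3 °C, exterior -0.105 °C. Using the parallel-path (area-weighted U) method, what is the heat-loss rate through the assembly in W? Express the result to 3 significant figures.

U_eff = 0.82/3.5 + 0.18/0.826 = 0.2343 + 0.2179 = 0.4522
R_eff = 1/U_eff = 2.211 m²·K/W
Q = 8.11 × (19.3 − (-0.105)) / 2.211 = 71.17 W

71.2 W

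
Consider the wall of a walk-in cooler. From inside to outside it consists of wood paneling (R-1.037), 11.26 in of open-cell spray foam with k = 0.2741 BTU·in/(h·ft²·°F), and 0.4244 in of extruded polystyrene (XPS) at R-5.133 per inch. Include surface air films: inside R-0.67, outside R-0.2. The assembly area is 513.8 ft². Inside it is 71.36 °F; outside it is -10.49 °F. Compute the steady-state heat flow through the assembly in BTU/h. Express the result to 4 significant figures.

931.1 BTU/h

11.26/0.2741 = 41.08
0.4244 × 5.133 = 2.1784
R_total = 0.67 + 1.037 + 41.08 + 2.1784 + 0.2 = 45.165 ft²·°F·h/BTU
Q = A·ΔT/R = 513.8 × (71.36 − (-10.49)) / 45.165 = 931.12 BTU/h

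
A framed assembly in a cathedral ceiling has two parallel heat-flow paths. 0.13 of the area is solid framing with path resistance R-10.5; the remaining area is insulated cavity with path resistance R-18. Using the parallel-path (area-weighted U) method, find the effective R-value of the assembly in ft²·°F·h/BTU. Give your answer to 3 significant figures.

16.5 ft²·°F·h/BTU

U_eff = 0.87/18 + 0.13/10.5 = 0.04833 + 0.01238 = 0.06071
R_eff = 1/U_eff = 16.47 ft²·°F·h/BTU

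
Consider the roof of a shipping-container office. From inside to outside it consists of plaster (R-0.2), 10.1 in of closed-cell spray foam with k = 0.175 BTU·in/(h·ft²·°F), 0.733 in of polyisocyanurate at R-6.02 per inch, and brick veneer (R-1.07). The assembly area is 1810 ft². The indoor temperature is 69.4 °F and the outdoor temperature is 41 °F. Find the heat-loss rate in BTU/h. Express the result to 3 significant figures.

10.1/0.175 = 57.71
0.733 × 6.02 = 4.413
R_total = 0.2 + 57.71 + 4.413 + 1.07 = 63.4 ft²·°F·h/BTU
Q = A·ΔT/R = 1810 × (69.4 − 41) / 63.4 = 810.8 BTU/h

811 BTU/h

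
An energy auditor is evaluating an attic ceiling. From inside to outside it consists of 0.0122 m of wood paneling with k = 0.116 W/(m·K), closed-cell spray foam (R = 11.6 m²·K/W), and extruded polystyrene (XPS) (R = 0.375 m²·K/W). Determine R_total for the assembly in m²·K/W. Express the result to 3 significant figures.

12.1 m²·K/W

0.0122/0.116 = 0.1052
R_total = 0.1052 + 11.6 + 0.375 = 12.08 m²·K/W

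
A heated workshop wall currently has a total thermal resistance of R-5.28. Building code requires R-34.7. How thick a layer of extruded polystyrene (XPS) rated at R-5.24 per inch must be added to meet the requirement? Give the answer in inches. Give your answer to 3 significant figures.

5.61 in

ΔR = 34.7 − 5.28 = 29.42 ft²·°F·h/BTU
L = ΔR / (R/in) = 29.42/5.24 = 5.615 in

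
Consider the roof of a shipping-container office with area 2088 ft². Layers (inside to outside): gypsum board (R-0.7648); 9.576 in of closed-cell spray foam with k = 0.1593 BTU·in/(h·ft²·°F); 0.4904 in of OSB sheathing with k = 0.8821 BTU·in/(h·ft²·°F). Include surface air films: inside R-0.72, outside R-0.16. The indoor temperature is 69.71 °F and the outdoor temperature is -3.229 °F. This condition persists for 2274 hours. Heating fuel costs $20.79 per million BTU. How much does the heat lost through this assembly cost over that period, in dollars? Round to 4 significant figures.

9.576/0.1593 = 60.113
0.4904/0.8821 = 0.55595
R_total = 0.72 + 0.7648 + 60.113 + 0.55595 + 0.16 = 62.314 ft²·°F·h/BTU
Q = 2088 × (69.71 − (-3.229)) / 62.314 = 2444 BTU/h
E = 2444 × 2274 = 5557700 BTU
Cost = 5557700/10⁶ × 20.79 = $115.55

115.5 dollars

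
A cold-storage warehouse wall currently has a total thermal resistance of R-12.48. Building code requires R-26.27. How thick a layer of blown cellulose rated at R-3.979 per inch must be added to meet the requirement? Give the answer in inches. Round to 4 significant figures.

3.466 in

ΔR = 26.27 − 12.48 = 13.79 ft²·°F·h/BTU
L = ΔR / (R/in) = 13.79/3.979 = 3.4657 in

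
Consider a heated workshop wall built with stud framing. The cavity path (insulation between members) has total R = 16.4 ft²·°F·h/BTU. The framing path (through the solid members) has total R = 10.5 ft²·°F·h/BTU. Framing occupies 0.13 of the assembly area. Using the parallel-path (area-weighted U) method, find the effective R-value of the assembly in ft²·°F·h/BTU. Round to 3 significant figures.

U_eff = 0.87/16.4 + 0.13/10.5 = 0.05305 + 0.01238 = 0.06543
R_eff = 1/U_eff = 15.28 ft²·°F·h/BTU

15.3 ft²·°F·h/BTU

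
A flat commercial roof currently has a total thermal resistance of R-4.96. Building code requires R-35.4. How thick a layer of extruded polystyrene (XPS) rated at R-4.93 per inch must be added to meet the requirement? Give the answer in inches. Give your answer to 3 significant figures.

6.17 in

ΔR = 35.4 − 4.96 = 30.44 ft²·°F·h/BTU
L = ΔR / (R/in) = 30.44/4.93 = 6.174 in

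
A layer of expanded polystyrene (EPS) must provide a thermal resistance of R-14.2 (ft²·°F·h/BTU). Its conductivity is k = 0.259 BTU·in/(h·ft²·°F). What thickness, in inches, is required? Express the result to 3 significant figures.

3.68 in

L = R × k = 14.2 × 0.259 = 3.678 in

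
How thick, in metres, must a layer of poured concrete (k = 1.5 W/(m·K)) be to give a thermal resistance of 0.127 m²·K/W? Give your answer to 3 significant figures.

L = R·k = 0.127 × 1.5 = 0.1905 m

0.191 m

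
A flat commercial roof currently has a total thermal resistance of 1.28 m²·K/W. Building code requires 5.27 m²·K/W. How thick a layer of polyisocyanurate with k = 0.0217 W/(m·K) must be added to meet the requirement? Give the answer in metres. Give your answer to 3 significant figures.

ΔR = 5.27 − 1.28 = 3.99 m²·K/W
L = ΔR × k = 3.99 × 0.0217 = 0.08658 m

0.0866 m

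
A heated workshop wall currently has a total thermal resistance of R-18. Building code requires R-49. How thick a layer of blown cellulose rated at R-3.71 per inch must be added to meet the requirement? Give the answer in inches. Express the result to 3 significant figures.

ΔR = 49 − 18 = 31 ft²·°F·h/BTU
L = ΔR / (R/in) = 31/3.71 = 8.356 in

8.36 in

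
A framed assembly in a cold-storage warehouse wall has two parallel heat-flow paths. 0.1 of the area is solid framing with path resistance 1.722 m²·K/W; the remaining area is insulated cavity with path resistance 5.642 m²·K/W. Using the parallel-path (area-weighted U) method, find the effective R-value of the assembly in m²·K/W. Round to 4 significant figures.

4.596 m²·K/W

U_eff = 0.9/5.642 + 0.1/1.722 = 0.15952 + 0.058072 = 0.21759
R_eff = 1/U_eff = 4.5958 m²·K/W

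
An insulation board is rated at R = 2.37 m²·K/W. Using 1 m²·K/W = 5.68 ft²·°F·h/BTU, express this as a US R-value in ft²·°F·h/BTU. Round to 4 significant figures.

R_US = 2.37 × 5.68 = 13.462

13.46 ft²·°F·h/BTU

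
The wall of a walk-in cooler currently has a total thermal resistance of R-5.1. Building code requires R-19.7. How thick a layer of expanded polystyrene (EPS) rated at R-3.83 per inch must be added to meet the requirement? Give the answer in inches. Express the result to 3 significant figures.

3.81 in

ΔR = 19.7 − 5.1 = 14.6 ft²·°F·h/BTU
L = ΔR / (R/in) = 14.6/3.83 = 3.812 in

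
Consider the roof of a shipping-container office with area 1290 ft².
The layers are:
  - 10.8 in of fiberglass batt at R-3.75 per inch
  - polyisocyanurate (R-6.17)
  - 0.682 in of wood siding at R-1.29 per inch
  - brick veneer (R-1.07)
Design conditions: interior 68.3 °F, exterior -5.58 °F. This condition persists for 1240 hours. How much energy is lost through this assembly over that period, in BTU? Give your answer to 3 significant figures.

2430000 BTU

10.8 × 3.75 = 40.5
0.682 × 1.29 = 0.8798
R_total = 40.5 + 6.17 + 0.8798 + 1.07 = 48.62 ft²·°F·h/BTU
Q = 1290 × (68.3 − (-5.58)) / 48.62 = 1960 BTU/h
E = 1960 × 1240 = 2431000 BTU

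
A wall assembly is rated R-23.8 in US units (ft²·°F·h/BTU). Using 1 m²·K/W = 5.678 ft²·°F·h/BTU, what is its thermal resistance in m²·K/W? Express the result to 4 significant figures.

4.192 m²·K/W

R_SI = 23.8/5.678 = 4.1916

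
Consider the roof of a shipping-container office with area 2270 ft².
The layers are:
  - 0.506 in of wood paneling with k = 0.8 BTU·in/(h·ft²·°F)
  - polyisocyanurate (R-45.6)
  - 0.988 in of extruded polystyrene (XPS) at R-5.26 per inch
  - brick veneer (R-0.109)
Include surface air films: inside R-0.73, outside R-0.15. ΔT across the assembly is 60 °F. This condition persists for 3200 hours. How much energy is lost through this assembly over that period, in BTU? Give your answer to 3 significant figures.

0.506/0.8 = 0.6325
0.988 × 5.26 = 5.197
R_total = 0.73 + 0.6325 + 45.6 + 5.197 + 0.109 + 0.15 = 52.42 ft²·°F·h/BTU
Q = 2270 × 60 / 52.42 = 2598 BTU/h
E = 2598 × 3200 = 8315000 BTU

8310000 BTU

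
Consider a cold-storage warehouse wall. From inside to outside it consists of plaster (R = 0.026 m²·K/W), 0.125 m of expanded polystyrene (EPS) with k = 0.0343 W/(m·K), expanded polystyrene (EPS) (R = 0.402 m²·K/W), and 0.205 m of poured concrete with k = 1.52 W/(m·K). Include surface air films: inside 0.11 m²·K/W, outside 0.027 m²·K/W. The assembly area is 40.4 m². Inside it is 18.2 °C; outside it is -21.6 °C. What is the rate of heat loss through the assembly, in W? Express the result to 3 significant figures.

370 W

0.125/0.0343 = 3.644
0.205/1.52 = 0.1349
R_total = 0.11 + 0.026 + 3.644 + 0.402 + 0.1349 + 0.027 = 4.344 m²·K/W
Q = A·ΔT/R = 40.4 × (18.2 − (-21.6)) / 4.344 = 370.1 W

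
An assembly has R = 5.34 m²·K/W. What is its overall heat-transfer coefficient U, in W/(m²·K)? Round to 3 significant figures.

U = 1/R = 1/5.34 = 0.1873

0.187 W/(m²·K)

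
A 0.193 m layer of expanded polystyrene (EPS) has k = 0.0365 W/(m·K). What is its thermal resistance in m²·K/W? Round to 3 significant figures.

R = L/k = 0.193/0.0365 = 5.288 m²·K/W

5.29 m²·K/W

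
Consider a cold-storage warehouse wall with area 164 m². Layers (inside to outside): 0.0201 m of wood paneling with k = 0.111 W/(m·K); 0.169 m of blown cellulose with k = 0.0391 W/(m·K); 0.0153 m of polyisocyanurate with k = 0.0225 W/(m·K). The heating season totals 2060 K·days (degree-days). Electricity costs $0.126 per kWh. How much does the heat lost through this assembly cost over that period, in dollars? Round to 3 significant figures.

197 dollars

0.0201/0.111 = 0.1811
0.169/0.0391 = 4.322
0.0153/0.0225 = 0.68
R_total = 0.1811 + 4.322 + 0.68 = 5.183 m²·K/W
E = A × HDD × 24 / R / 1000 = 164 × 2060 × 24 / 5.183 / 1000 = 1564 kWh
Cost = 1564 × 0.126 = $197.1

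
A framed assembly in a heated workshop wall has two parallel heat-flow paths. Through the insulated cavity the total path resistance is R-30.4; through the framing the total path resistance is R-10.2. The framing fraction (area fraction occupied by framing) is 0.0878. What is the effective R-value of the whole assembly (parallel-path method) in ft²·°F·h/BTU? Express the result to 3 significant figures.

U_eff = 0.9122/30.4 + 0.0878/10.2 = 0.03001 + 0.008608 = 0.03861
R_eff = 1/U_eff = 25.9 ft²·°F·h/BTU

25.9 ft²·°F·h/BTU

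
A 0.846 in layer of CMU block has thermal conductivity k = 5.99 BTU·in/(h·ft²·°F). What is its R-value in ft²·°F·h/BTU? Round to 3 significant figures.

0.141 ft²·°F·h/BTU

R = L/k = 0.846/5.99 = 0.1412 ft²·°F·h/BTU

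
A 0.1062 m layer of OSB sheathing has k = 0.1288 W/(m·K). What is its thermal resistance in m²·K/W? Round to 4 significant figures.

R = L/k = 0.1062/0.1288 = 0.82453 m²·K/W

0.8245 m²·K/W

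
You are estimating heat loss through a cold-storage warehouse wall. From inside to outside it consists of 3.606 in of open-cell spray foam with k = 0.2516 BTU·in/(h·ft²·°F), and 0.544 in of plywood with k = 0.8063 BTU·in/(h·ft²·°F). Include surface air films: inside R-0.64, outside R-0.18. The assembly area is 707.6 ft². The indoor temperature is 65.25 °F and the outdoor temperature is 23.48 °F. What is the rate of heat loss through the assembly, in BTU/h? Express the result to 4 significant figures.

3.606/0.2516 = 14.332
0.544/0.8063 = 0.67469
R_total = 0.64 + 14.332 + 0.67469 + 0.18 = 15.827 ft²·°F·h/BTU
Q = A·ΔT/R = 707.6 × (65.25 − 23.48) / 15.827 = 1867.5 BTU/h

1867 BTU/h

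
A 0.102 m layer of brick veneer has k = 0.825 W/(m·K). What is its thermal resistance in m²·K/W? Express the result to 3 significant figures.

0.124 m²·K/W

R = L/k = 0.102/0.825 = 0.1236 m²·K/W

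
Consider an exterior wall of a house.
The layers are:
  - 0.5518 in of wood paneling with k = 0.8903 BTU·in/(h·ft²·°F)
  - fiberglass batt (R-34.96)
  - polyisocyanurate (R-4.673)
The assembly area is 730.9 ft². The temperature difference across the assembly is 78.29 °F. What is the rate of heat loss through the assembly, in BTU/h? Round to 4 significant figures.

1422 BTU/h

0.5518/0.8903 = 0.61979
R_total = 0.61979 + 34.96 + 4.673 = 40.253 ft²·°F·h/BTU
Q = A·ΔT/R = 730.9 × 78.29 / 40.253 = 1421.6 BTU/h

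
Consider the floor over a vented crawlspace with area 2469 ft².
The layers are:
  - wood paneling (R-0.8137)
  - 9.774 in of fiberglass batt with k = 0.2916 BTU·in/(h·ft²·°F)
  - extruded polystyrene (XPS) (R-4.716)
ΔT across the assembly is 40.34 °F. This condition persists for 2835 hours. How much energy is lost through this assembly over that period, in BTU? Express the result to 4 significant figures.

7231000 BTU

9.774/0.2916 = 33.519
R_total = 0.8137 + 33.519 + 4.716 = 39.048 ft²·°F·h/BTU
Q = 2469 × 40.34 / 39.048 = 2550.7 BTU/h
E = 2550.7 × 2835 = 7231200 BTU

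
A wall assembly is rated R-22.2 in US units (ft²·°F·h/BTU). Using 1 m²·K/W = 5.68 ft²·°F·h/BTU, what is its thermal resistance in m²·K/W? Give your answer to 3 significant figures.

R_SI = 22.2/5.68 = 3.908

3.91 m²·K/W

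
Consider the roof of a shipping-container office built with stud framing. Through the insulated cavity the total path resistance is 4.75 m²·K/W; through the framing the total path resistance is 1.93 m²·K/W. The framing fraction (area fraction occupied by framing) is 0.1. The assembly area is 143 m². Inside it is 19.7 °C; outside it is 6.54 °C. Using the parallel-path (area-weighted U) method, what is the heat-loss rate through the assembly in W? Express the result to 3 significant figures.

U_eff = 0.9/4.75 + 0.1/1.93 = 0.1895 + 0.05181 = 0.2413
R_eff = 1/U_eff = 4.144 m²·K/W
Q = 143 × (19.7 − 6.54) / 4.144 = 454.1 W

454 W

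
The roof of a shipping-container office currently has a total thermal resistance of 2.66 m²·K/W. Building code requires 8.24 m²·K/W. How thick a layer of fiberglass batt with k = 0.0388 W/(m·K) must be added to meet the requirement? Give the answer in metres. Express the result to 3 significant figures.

0.217 m

ΔR = 8.24 − 2.66 = 5.58 m²·K/W
L = ΔR × k = 5.58 × 0.0388 = 0.2165 m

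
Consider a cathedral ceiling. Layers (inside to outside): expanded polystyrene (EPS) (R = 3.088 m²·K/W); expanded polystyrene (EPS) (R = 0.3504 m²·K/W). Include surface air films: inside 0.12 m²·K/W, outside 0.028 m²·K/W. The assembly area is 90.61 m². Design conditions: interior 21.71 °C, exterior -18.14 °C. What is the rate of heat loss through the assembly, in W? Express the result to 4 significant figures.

1007 W

R_total = 0.12 + 3.088 + 0.3504 + 0.028 = 3.5864 m²·K/W
Q = A·ΔT/R = 90.61 × (21.71 − (-18.14)) / 3.5864 = 1006.8 W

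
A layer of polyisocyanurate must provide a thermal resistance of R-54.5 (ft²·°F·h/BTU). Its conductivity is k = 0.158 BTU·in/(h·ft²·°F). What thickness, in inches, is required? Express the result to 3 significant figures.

L = R × k = 54.5 × 0.158 = 8.611 in

8.61 in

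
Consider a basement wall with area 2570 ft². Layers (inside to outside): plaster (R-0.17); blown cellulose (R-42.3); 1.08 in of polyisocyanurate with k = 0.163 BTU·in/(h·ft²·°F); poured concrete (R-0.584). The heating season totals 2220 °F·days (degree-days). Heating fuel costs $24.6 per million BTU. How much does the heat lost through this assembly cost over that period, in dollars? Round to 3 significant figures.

67.8 dollars

1.08/0.163 = 6.626
R_total = 0.17 + 42.3 + 6.626 + 0.584 = 49.68 ft²·°F·h/BTU
E = A × HDD × 24 / R = 2570 × 2220 × 24 / 49.68 = 2756000 BTU
Cost = 2756000/10⁶ × 24.6 = $67.8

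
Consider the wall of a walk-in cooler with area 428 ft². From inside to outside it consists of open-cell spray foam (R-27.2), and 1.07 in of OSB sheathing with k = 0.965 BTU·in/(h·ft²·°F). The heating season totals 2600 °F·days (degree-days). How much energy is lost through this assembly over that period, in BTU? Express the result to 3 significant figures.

1.07/0.965 = 1.109
R_total = 27.2 + 1.109 = 28.31 ft²·°F·h/BTU
E = A × HDD × 24 / R = 428 × 2600 × 24 / 28.31 = 943400 BTU

943000 BTU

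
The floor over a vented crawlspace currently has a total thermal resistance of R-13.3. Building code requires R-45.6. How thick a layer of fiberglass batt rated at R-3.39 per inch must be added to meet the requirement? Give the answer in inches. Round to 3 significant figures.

9.53 in

ΔR = 45.6 − 13.3 = 32.3 ft²·°F·h/BTU
L = ΔR / (R/in) = 32.3/3.39 = 9.528 in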